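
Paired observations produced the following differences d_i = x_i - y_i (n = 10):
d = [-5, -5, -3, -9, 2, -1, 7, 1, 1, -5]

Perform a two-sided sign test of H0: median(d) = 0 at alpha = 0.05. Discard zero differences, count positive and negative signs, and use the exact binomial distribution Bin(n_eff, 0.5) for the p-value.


Step 1: Discard zero differences. Original n = 10; n_eff = number of nonzero differences = 10.
Nonzero differences (with sign): -5, -5, -3, -9, +2, -1, +7, +1, +1, -5
Step 2: Count signs: positive = 4, negative = 6.
Step 3: Under H0: P(positive) = 0.5, so the number of positives S ~ Bin(10, 0.5).
Step 4: Two-sided exact p-value = sum of Bin(10,0.5) probabilities at or below the observed probability = 0.753906.
Step 5: alpha = 0.05. fail to reject H0.

n_eff = 10, pos = 4, neg = 6, p = 0.753906, fail to reject H0.


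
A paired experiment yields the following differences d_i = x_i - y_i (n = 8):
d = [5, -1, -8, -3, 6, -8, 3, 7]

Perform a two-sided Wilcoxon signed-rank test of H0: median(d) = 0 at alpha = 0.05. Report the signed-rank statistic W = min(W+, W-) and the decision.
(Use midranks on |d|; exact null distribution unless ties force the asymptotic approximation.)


Step 1: Drop any zero differences (none here) and take |d_i|.
|d| = [5, 1, 8, 3, 6, 8, 3, 7]
Step 2: Midrank |d_i| (ties get averaged ranks).
ranks: |5|->4, |1|->1, |8|->7.5, |3|->2.5, |6|->5, |8|->7.5, |3|->2.5, |7|->6
Step 3: Attach original signs; sum ranks with positive sign and with negative sign.
W+ = 4 + 5 + 2.5 + 6 = 17.5
W- = 1 + 7.5 + 2.5 + 7.5 = 18.5
(Check: W+ + W- = 36 should equal n(n+1)/2 = 36.)
Step 4: Test statistic W = min(W+, W-) = 17.5.
Step 5: Ties in |d|, so use the tie-corrected normal approximation.
        E[W] = n(n+1)/4 = 8*9/4 = 18.
        Tie groups: |d|=3 (t=2), |d|=8 (t=2); sum(t^3 - t) = 12.
        Var[W] = n(n+1)(2n+1)/24 - sum(t^3-t)/48 = 1224/24 - 12/48 = 50.75.
        z = (W - E[W]) / sqrt(Var[W]) = (17.5 - 18) / 7.1239 = -0.0702.
        Two-sided p = 2*Phi(z) = 0.944045.
Step 6: alpha = 0.05. fail to reject H0.

W+ = 17.5, W- = 18.5, W = min = 17.5, p = 0.944045, fail to reject H0.


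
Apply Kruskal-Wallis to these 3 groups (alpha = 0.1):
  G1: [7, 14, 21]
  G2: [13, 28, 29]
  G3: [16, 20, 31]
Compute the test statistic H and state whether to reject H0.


Step 1: Combine all N = 9 observations and assign midranks.
sorted (value, group, rank): (7,G1,1), (13,G2,2), (14,G1,3), (16,G3,4), (20,G3,5), (21,G1,6), (28,G2,7), (29,G2,8), (31,G3,9)
Step 2: Sum ranks within each group.
R_1 = 10 (n_1 = 3)
R_2 = 17 (n_2 = 3)
R_3 = 18 (n_3 = 3)
Step 3: H = 12/(N(N+1)) * sum(R_i^2/n_i) - 3(N+1)
     = 12/(9*10) * (10^2/3 + 17^2/3 + 18^2/3) - 3*10
     = 0.133333 * 237.667 - 30
     = 1.688889.
Step 4: No ties, so H is used without correction.
Step 5: Under H0, H ~ chi^2(2); p-value = 0.429796.
Step 6: alpha = 0.1. fail to reject H0.

H = 1.6889, df = 2, p = 0.429796, fail to reject H0.


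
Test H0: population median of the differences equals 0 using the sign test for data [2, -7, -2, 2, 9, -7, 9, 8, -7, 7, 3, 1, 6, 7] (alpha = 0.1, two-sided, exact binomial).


Step 1: Discard zero differences. Original n = 14; n_eff = number of nonzero differences = 14.
Nonzero differences (with sign): +2, -7, -2, +2, +9, -7, +9, +8, -7, +7, +3, +1, +6, +7
Step 2: Count signs: positive = 10, negative = 4.
Step 3: Under H0: P(positive) = 0.5, so the number of positives S ~ Bin(14, 0.5).
Step 4: Two-sided exact p-value = sum of Bin(14,0.5) probabilities at or below the observed probability = 0.179565.
Step 5: alpha = 0.1. fail to reject H0.

n_eff = 14, pos = 10, neg = 4, p = 0.179565, fail to reject H0.


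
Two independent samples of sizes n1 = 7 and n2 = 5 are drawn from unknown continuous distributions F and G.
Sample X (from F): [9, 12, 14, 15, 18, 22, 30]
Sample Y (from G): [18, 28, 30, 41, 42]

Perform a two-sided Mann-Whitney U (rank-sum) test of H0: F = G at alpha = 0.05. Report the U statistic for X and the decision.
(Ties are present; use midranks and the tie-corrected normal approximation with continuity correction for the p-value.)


Step 1: Combine and sort all 12 observations; assign midranks.
sorted (value, group): (9,X), (12,X), (14,X), (15,X), (18,X), (18,Y), (22,X), (28,Y), (30,X), (30,Y), (41,Y), (42,Y)
ranks: 9->1, 12->2, 14->3, 15->4, 18->5.5, 18->5.5, 22->7, 28->8, 30->9.5, 30->9.5, 41->11, 42->12
Step 2: Rank sum for X: R1 = 1 + 2 + 3 + 4 + 5.5 + 7 + 9.5 = 32.
Step 3: U_X = R1 - n1(n1+1)/2 = 32 - 7*8/2 = 32 - 28 = 4.
       U_Y = n1*n2 - U_X = 35 - 4 = 31.
Step 4: Ties are present, so use the tie-corrected normal approximation (with continuity correction) for the p-value.
Step 5: p-value = 0.034123; compare to alpha = 0.05. reject H0.

U_X = 4, p = 0.034123, reject H0 at alpha = 0.05.


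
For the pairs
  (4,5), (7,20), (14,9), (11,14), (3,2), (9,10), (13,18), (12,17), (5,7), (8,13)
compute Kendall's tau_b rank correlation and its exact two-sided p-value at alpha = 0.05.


Step 1: Enumerate the 45 unordered pairs (i,j) with i<j and classify each by sign(x_j-x_i) * sign(y_j-y_i).
  (1,2):dx=+3,dy=+15->C; (1,3):dx=+10,dy=+4->C; (1,4):dx=+7,dy=+9->C; (1,5):dx=-1,dy=-3->C
  (1,6):dx=+5,dy=+5->C; (1,7):dx=+9,dy=+13->C; (1,8):dx=+8,dy=+12->C; (1,9):dx=+1,dy=+2->C
  (1,10):dx=+4,dy=+8->C; (2,3):dx=+7,dy=-11->D; (2,4):dx=+4,dy=-6->D; (2,5):dx=-4,dy=-18->C
  (2,6):dx=+2,dy=-10->D; (2,7):dx=+6,dy=-2->D; (2,8):dx=+5,dy=-3->D; (2,9):dx=-2,dy=-13->C
  (2,10):dx=+1,dy=-7->D; (3,4):dx=-3,dy=+5->D; (3,5):dx=-11,dy=-7->C; (3,6):dx=-5,dy=+1->D
  (3,7):dx=-1,dy=+9->D; (3,8):dx=-2,dy=+8->D; (3,9):dx=-9,dy=-2->C; (3,10):dx=-6,dy=+4->D
  (4,5):dx=-8,dy=-12->C; (4,6):dx=-2,dy=-4->C; (4,7):dx=+2,dy=+4->C; (4,8):dx=+1,dy=+3->C
  (4,9):dx=-6,dy=-7->C; (4,10):dx=-3,dy=-1->C; (5,6):dx=+6,dy=+8->C; (5,7):dx=+10,dy=+16->C
  (5,8):dx=+9,dy=+15->C; (5,9):dx=+2,dy=+5->C; (5,10):dx=+5,dy=+11->C; (6,7):dx=+4,dy=+8->C
  (6,8):dx=+3,dy=+7->C; (6,9):dx=-4,dy=-3->C; (6,10):dx=-1,dy=+3->D; (7,8):dx=-1,dy=-1->C
  (7,9):dx=-8,dy=-11->C; (7,10):dx=-5,dy=-5->C; (8,9):dx=-7,dy=-10->C; (8,10):dx=-4,dy=-4->C
  (9,10):dx=+3,dy=+6->C
Step 2: C = 33, D = 12, total pairs = 45.
Step 3: tau = (C - D)/(n(n-1)/2) = (33 - 12)/45 = 0.466667.
Step 4: Exact two-sided p-value (enumerate n! = 3628800 permutations of y under H0): p = 0.072550.
Step 5: alpha = 0.05. fail to reject H0.

tau_b = 0.4667 (C=33, D=12), p = 0.072550, fail to reject H0.


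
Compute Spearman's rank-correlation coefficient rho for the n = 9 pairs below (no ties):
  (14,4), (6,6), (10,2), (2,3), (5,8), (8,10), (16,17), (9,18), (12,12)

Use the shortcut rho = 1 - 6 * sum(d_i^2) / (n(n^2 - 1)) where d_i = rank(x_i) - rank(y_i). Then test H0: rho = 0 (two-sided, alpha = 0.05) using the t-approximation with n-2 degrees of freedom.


Step 1: Rank x and y separately (midranks; no ties here).
rank(x): 14->8, 6->3, 10->6, 2->1, 5->2, 8->4, 16->9, 9->5, 12->7
rank(y): 4->3, 6->4, 2->1, 3->2, 8->5, 10->6, 17->8, 18->9, 12->7
Step 2: d_i = R_x(i) - R_y(i); compute d_i^2.
  (8-3)^2=25, (3-4)^2=1, (6-1)^2=25, (1-2)^2=1, (2-5)^2=9, (4-6)^2=4, (9-8)^2=1, (5-9)^2=16, (7-7)^2=0
sum(d^2) = 82.
Step 3: rho = 1 - 6*82 / (9*(9^2 - 1)) = 1 - 492/720 = 0.316667.
Step 4: Under H0, t = rho * sqrt((n-2)/(1-rho^2)) = 0.8833 ~ t(7).
Step 5: Two-sided p-value from the t-distribution with 7 df = 0.406397.
Step 6: alpha = 0.05. fail to reject H0.

rho = 0.3167, p = 0.406397, fail to reject H0 at alpha = 0.05.


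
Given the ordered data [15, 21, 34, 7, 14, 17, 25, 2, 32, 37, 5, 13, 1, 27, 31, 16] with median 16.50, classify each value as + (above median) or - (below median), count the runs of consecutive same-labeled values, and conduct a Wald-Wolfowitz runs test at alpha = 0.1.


Step 1: Compute median = 16.50; label A = above, B = below.
Labels in order: BAABBAABAABBBAAB  (n_A = 8, n_B = 8)
Step 2: Count runs R = 9.
Step 3: Under H0 (random ordering), E[R] = 2*n_A*n_B/(n_A+n_B) + 1 = 2*8*8/16 + 1 = 9.0000.
        Var[R] = 2*n_A*n_B*(2*n_A*n_B - n_A - n_B) / ((n_A+n_B)^2 * (n_A+n_B-1)) = 14336/3840 = 3.7333.
        SD[R] = 1.9322.
Step 4: R = E[R], so z = 0 with no continuity correction.
Step 5: Two-sided p-value via normal approximation = 2*(1 - Phi(|z|)) = 1.000000.
Step 6: alpha = 0.1. fail to reject H0.

R = 9, z = 0.0000, p = 1.000000, fail to reject H0.


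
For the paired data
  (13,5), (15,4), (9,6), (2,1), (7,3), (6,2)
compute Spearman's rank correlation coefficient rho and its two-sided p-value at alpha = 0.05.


Step 1: Rank x and y separately (midranks; no ties here).
rank(x): 13->5, 15->6, 9->4, 2->1, 7->3, 6->2
rank(y): 5->5, 4->4, 6->6, 1->1, 3->3, 2->2
Step 2: d_i = R_x(i) - R_y(i); compute d_i^2.
  (5-5)^2=0, (6-4)^2=4, (4-6)^2=4, (1-1)^2=0, (3-3)^2=0, (2-2)^2=0
sum(d^2) = 8.
Step 3: rho = 1 - 6*8 / (6*(6^2 - 1)) = 1 - 48/210 = 0.771429.
Step 4: Under H0, t = rho * sqrt((n-2)/(1-rho^2)) = 2.4247 ~ t(4).
Step 5: Two-sided p-value from the t-distribution with 4 df = 0.072397.
Step 6: alpha = 0.05. fail to reject H0.

rho = 0.7714, p = 0.072397, fail to reject H0 at alpha = 0.05.


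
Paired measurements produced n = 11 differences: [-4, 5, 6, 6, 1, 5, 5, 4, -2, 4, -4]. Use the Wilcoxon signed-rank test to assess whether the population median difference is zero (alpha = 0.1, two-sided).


Step 1: Drop any zero differences (none here) and take |d_i|.
|d| = [4, 5, 6, 6, 1, 5, 5, 4, 2, 4, 4]
Step 2: Midrank |d_i| (ties get averaged ranks).
ranks: |4|->4.5, |5|->8, |6|->10.5, |6|->10.5, |1|->1, |5|->8, |5|->8, |4|->4.5, |2|->2, |4|->4.5, |4|->4.5
Step 3: Attach original signs; sum ranks with positive sign and with negative sign.
W+ = 8 + 10.5 + 10.5 + 1 + 8 + 8 + 4.5 + 4.5 = 55
W- = 4.5 + 2 + 4.5 = 11
(Check: W+ + W- = 66 should equal n(n+1)/2 = 66.)
Step 4: Test statistic W = min(W+, W-) = 11.
Step 5: Ties in |d|, so use the tie-corrected normal approximation.
        E[W] = n(n+1)/4 = 11*12/4 = 33.
        Tie groups: |d|=4 (t=4), |d|=5 (t=3), |d|=6 (t=2); sum(t^3 - t) = 90.
        Var[W] = n(n+1)(2n+1)/24 - sum(t^3-t)/48 = 3036/24 - 90/48 = 124.625.
        z = (W - E[W]) / sqrt(Var[W]) = (11 - 33) / 11.1636 = -1.9707.
        Two-sided p = 2*Phi(z) = 0.048758.
Step 6: alpha = 0.1. reject H0.

W+ = 55, W- = 11, W = min = 11, p = 0.048758, reject H0.


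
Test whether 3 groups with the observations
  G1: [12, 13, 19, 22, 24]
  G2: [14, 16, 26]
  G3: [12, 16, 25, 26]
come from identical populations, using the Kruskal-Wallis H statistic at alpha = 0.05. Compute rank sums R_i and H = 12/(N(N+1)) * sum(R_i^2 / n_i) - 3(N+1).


Step 1: Combine all N = 12 observations and assign midranks.
sorted (value, group, rank): (12,G1,1.5), (12,G3,1.5), (13,G1,3), (14,G2,4), (16,G2,5.5), (16,G3,5.5), (19,G1,7), (22,G1,8), (24,G1,9), (25,G3,10), (26,G2,11.5), (26,G3,11.5)
Step 2: Sum ranks within each group.
R_1 = 28.5 (n_1 = 5)
R_2 = 21 (n_2 = 3)
R_3 = 28.5 (n_3 = 4)
Step 3: H = 12/(N(N+1)) * sum(R_i^2/n_i) - 3(N+1)
     = 12/(12*13) * (28.5^2/5 + 21^2/3 + 28.5^2/4) - 3*13
     = 0.076923 * 512.513 - 39
     = 0.424038.
Step 4: Ties present; correction factor C = 1 - 18/(12^3 - 12) = 0.989510. Corrected H = 0.424038 / 0.989510 = 0.428534.
Step 5: Under H0, H ~ chi^2(2); p-value = 0.807133.
Step 6: alpha = 0.05. fail to reject H0.

H = 0.4285, df = 2, p = 0.807133, fail to reject H0.


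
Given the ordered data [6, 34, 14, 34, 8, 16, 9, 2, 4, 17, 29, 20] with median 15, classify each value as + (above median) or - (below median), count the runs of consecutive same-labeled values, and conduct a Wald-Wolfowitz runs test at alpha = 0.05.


Step 1: Compute median = 15; label A = above, B = below.
Labels in order: BABABABBBAAA  (n_A = 6, n_B = 6)
Step 2: Count runs R = 8.
Step 3: Under H0 (random ordering), E[R] = 2*n_A*n_B/(n_A+n_B) + 1 = 2*6*6/12 + 1 = 7.0000.
        Var[R] = 2*n_A*n_B*(2*n_A*n_B - n_A - n_B) / ((n_A+n_B)^2 * (n_A+n_B-1)) = 4320/1584 = 2.7273.
        SD[R] = 1.6514.
Step 4: Continuity-corrected z = (R - 0.5 - E[R]) / SD[R] = (8 - 0.5 - 7.0000) / 1.6514 = 0.3028.
Step 5: Two-sided p-value via normal approximation = 2*(1 - Phi(|z|)) = 0.762069.
Step 6: alpha = 0.05. fail to reject H0.

R = 8, z = 0.3028, p = 0.762069, fail to reject H0.


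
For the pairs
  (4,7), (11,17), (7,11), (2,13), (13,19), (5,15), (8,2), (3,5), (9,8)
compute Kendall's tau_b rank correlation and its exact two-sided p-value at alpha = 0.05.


Step 1: Enumerate the 36 unordered pairs (i,j) with i<j and classify each by sign(x_j-x_i) * sign(y_j-y_i).
  (1,2):dx=+7,dy=+10->C; (1,3):dx=+3,dy=+4->C; (1,4):dx=-2,dy=+6->D; (1,5):dx=+9,dy=+12->C
  (1,6):dx=+1,dy=+8->C; (1,7):dx=+4,dy=-5->D; (1,8):dx=-1,dy=-2->C; (1,9):dx=+5,dy=+1->C
  (2,3):dx=-4,dy=-6->C; (2,4):dx=-9,dy=-4->C; (2,5):dx=+2,dy=+2->C; (2,6):dx=-6,dy=-2->C
  (2,7):dx=-3,dy=-15->C; (2,8):dx=-8,dy=-12->C; (2,9):dx=-2,dy=-9->C; (3,4):dx=-5,dy=+2->D
  (3,5):dx=+6,dy=+8->C; (3,6):dx=-2,dy=+4->D; (3,7):dx=+1,dy=-9->D; (3,8):dx=-4,dy=-6->C
  (3,9):dx=+2,dy=-3->D; (4,5):dx=+11,dy=+6->C; (4,6):dx=+3,dy=+2->C; (4,7):dx=+6,dy=-11->D
  (4,8):dx=+1,dy=-8->D; (4,9):dx=+7,dy=-5->D; (5,6):dx=-8,dy=-4->C; (5,7):dx=-5,dy=-17->C
  (5,8):dx=-10,dy=-14->C; (5,9):dx=-4,dy=-11->C; (6,7):dx=+3,dy=-13->D; (6,8):dx=-2,dy=-10->C
  (6,9):dx=+4,dy=-7->D; (7,8):dx=-5,dy=+3->D; (7,9):dx=+1,dy=+6->C; (8,9):dx=+6,dy=+3->C
Step 2: C = 24, D = 12, total pairs = 36.
Step 3: tau = (C - D)/(n(n-1)/2) = (24 - 12)/36 = 0.333333.
Step 4: Exact two-sided p-value (enumerate n! = 362880 permutations of y under H0): p = 0.259518.
Step 5: alpha = 0.05. fail to reject H0.

tau_b = 0.3333 (C=24, D=12), p = 0.259518, fail to reject H0.


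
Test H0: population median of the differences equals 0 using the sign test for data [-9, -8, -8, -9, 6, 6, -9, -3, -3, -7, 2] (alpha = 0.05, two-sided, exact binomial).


Step 1: Discard zero differences. Original n = 11; n_eff = number of nonzero differences = 11.
Nonzero differences (with sign): -9, -8, -8, -9, +6, +6, -9, -3, -3, -7, +2
Step 2: Count signs: positive = 3, negative = 8.
Step 3: Under H0: P(positive) = 0.5, so the number of positives S ~ Bin(11, 0.5).
Step 4: Two-sided exact p-value = sum of Bin(11,0.5) probabilities at or below the observed probability = 0.226562.
Step 5: alpha = 0.05. fail to reject H0.

n_eff = 11, pos = 3, neg = 8, p = 0.226562, fail to reject H0.


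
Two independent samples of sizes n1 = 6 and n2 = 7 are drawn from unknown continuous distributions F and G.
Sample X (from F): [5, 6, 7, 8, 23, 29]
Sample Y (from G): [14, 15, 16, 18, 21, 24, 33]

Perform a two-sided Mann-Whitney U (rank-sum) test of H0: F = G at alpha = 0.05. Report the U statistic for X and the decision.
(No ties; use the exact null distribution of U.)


Step 1: Combine and sort all 13 observations; assign midranks.
sorted (value, group): (5,X), (6,X), (7,X), (8,X), (14,Y), (15,Y), (16,Y), (18,Y), (21,Y), (23,X), (24,Y), (29,X), (33,Y)
ranks: 5->1, 6->2, 7->3, 8->4, 14->5, 15->6, 16->7, 18->8, 21->9, 23->10, 24->11, 29->12, 33->13
Step 2: Rank sum for X: R1 = 1 + 2 + 3 + 4 + 10 + 12 = 32.
Step 3: U_X = R1 - n1(n1+1)/2 = 32 - 6*7/2 = 32 - 21 = 11.
       U_Y = n1*n2 - U_X = 42 - 11 = 31.
Step 4: No ties, so the exact null distribution of U (based on enumerating the C(13,6) = 1716 equally likely rank assignments) gives the two-sided p-value.
Step 5: p-value = 0.180653; compare to alpha = 0.05. fail to reject H0.

U_X = 11, p = 0.180653, fail to reject H0 at alpha = 0.05.


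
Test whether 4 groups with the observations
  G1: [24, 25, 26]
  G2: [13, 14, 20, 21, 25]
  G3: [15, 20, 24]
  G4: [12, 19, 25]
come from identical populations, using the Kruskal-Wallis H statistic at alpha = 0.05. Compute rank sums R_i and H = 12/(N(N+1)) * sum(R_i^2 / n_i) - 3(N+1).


Step 1: Combine all N = 14 observations and assign midranks.
sorted (value, group, rank): (12,G4,1), (13,G2,2), (14,G2,3), (15,G3,4), (19,G4,5), (20,G2,6.5), (20,G3,6.5), (21,G2,8), (24,G1,9.5), (24,G3,9.5), (25,G1,12), (25,G2,12), (25,G4,12), (26,G1,14)
Step 2: Sum ranks within each group.
R_1 = 35.5 (n_1 = 3)
R_2 = 31.5 (n_2 = 5)
R_3 = 20 (n_3 = 3)
R_4 = 18 (n_4 = 3)
Step 3: H = 12/(N(N+1)) * sum(R_i^2/n_i) - 3(N+1)
     = 12/(14*15) * (35.5^2/3 + 31.5^2/5 + 20^2/3 + 18^2/3) - 3*15
     = 0.057143 * 859.867 - 45
     = 4.135238.
Step 4: Ties present; correction factor C = 1 - 36/(14^3 - 14) = 0.986813. Corrected H = 4.135238 / 0.986813 = 4.190497.
Step 5: Under H0, H ~ chi^2(3); p-value = 0.241615.
Step 6: alpha = 0.05. fail to reject H0.

H = 4.1905, df = 3, p = 0.241615, fail to reject H0.


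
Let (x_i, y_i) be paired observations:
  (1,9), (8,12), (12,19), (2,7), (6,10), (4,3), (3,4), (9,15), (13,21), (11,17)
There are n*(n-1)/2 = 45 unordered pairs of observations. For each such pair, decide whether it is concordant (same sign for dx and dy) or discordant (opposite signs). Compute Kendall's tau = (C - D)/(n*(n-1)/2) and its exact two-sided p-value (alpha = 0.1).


Step 1: Enumerate the 45 unordered pairs (i,j) with i<j and classify each by sign(x_j-x_i) * sign(y_j-y_i).
  (1,2):dx=+7,dy=+3->C; (1,3):dx=+11,dy=+10->C; (1,4):dx=+1,dy=-2->D; (1,5):dx=+5,dy=+1->C
  (1,6):dx=+3,dy=-6->D; (1,7):dx=+2,dy=-5->D; (1,8):dx=+8,dy=+6->C; (1,9):dx=+12,dy=+12->C
  (1,10):dx=+10,dy=+8->C; (2,3):dx=+4,dy=+7->C; (2,4):dx=-6,dy=-5->C; (2,5):dx=-2,dy=-2->C
  (2,6):dx=-4,dy=-9->C; (2,7):dx=-5,dy=-8->C; (2,8):dx=+1,dy=+3->C; (2,9):dx=+5,dy=+9->C
  (2,10):dx=+3,dy=+5->C; (3,4):dx=-10,dy=-12->C; (3,5):dx=-6,dy=-9->C; (3,6):dx=-8,dy=-16->C
  (3,7):dx=-9,dy=-15->C; (3,8):dx=-3,dy=-4->C; (3,9):dx=+1,dy=+2->C; (3,10):dx=-1,dy=-2->C
  (4,5):dx=+4,dy=+3->C; (4,6):dx=+2,dy=-4->D; (4,7):dx=+1,dy=-3->D; (4,8):dx=+7,dy=+8->C
  (4,9):dx=+11,dy=+14->C; (4,10):dx=+9,dy=+10->C; (5,6):dx=-2,dy=-7->C; (5,7):dx=-3,dy=-6->C
  (5,8):dx=+3,dy=+5->C; (5,9):dx=+7,dy=+11->C; (5,10):dx=+5,dy=+7->C; (6,7):dx=-1,dy=+1->D
  (6,8):dx=+5,dy=+12->C; (6,9):dx=+9,dy=+18->C; (6,10):dx=+7,dy=+14->C; (7,8):dx=+6,dy=+11->C
  (7,9):dx=+10,dy=+17->C; (7,10):dx=+8,dy=+13->C; (8,9):dx=+4,dy=+6->C; (8,10):dx=+2,dy=+2->C
  (9,10):dx=-2,dy=-4->C
Step 2: C = 39, D = 6, total pairs = 45.
Step 3: tau = (C - D)/(n(n-1)/2) = (39 - 6)/45 = 0.733333.
Step 4: Exact two-sided p-value (enumerate n! = 3628800 permutations of y under H0): p = 0.002213.
Step 5: alpha = 0.1. reject H0.

tau_b = 0.7333 (C=39, D=6), p = 0.002213, reject H0.


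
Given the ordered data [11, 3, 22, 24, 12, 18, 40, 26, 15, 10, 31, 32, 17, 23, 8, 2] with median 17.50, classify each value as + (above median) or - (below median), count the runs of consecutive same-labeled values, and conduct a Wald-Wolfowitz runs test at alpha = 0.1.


Step 1: Compute median = 17.50; label A = above, B = below.
Labels in order: BBAABAAABBAABABB  (n_A = 8, n_B = 8)
Step 2: Count runs R = 9.
Step 3: Under H0 (random ordering), E[R] = 2*n_A*n_B/(n_A+n_B) + 1 = 2*8*8/16 + 1 = 9.0000.
        Var[R] = 2*n_A*n_B*(2*n_A*n_B - n_A - n_B) / ((n_A+n_B)^2 * (n_A+n_B-1)) = 14336/3840 = 3.7333.
        SD[R] = 1.9322.
Step 4: R = E[R], so z = 0 with no continuity correction.
Step 5: Two-sided p-value via normal approximation = 2*(1 - Phi(|z|)) = 1.000000.
Step 6: alpha = 0.1. fail to reject H0.

R = 9, z = 0.0000, p = 1.000000, fail to reject H0.


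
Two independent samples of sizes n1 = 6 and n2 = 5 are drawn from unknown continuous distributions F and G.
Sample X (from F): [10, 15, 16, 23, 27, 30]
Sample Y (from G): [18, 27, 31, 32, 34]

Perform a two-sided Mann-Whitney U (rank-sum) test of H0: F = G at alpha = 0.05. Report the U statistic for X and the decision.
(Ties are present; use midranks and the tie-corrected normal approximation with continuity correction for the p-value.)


Step 1: Combine and sort all 11 observations; assign midranks.
sorted (value, group): (10,X), (15,X), (16,X), (18,Y), (23,X), (27,X), (27,Y), (30,X), (31,Y), (32,Y), (34,Y)
ranks: 10->1, 15->2, 16->3, 18->4, 23->5, 27->6.5, 27->6.5, 30->8, 31->9, 32->10, 34->11
Step 2: Rank sum for X: R1 = 1 + 2 + 3 + 5 + 6.5 + 8 = 25.5.
Step 3: U_X = R1 - n1(n1+1)/2 = 25.5 - 6*7/2 = 25.5 - 21 = 4.5.
       U_Y = n1*n2 - U_X = 30 - 4.5 = 25.5.
Step 4: Ties are present, so use the tie-corrected normal approximation (with continuity correction) for the p-value.
Step 5: p-value = 0.067264; compare to alpha = 0.05. fail to reject H0.

U_X = 4.5, p = 0.067264, fail to reject H0 at alpha = 0.05.


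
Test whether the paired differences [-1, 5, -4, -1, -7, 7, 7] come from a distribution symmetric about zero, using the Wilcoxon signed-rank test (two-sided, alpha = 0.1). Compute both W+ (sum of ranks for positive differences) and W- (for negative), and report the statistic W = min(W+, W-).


Step 1: Drop any zero differences (none here) and take |d_i|.
|d| = [1, 5, 4, 1, 7, 7, 7]
Step 2: Midrank |d_i| (ties get averaged ranks).
ranks: |1|->1.5, |5|->4, |4|->3, |1|->1.5, |7|->6, |7|->6, |7|->6
Step 3: Attach original signs; sum ranks with positive sign and with negative sign.
W+ = 4 + 6 + 6 = 16
W- = 1.5 + 3 + 1.5 + 6 = 12
(Check: W+ + W- = 28 should equal n(n+1)/2 = 28.)
Step 4: Test statistic W = min(W+, W-) = 12.
Step 5: Ties in |d|, so use the tie-corrected normal approximation.
        E[W] = n(n+1)/4 = 7*8/4 = 14.
        Tie groups: |d|=1 (t=2), |d|=7 (t=3); sum(t^3 - t) = 30.
        Var[W] = n(n+1)(2n+1)/24 - sum(t^3-t)/48 = 840/24 - 30/48 = 34.375.
        z = (W - E[W]) / sqrt(Var[W]) = (12 - 14) / 5.8630 = -0.3411.
        Two-sided p = 2*Phi(z) = 0.733012.
Step 6: alpha = 0.1. fail to reject H0.

W+ = 16, W- = 12, W = min = 12, p = 0.733012, fail to reject H0.


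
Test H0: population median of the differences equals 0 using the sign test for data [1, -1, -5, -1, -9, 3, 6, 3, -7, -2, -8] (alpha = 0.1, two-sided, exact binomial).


Step 1: Discard zero differences. Original n = 11; n_eff = number of nonzero differences = 11.
Nonzero differences (with sign): +1, -1, -5, -1, -9, +3, +6, +3, -7, -2, -8
Step 2: Count signs: positive = 4, negative = 7.
Step 3: Under H0: P(positive) = 0.5, so the number of positives S ~ Bin(11, 0.5).
Step 4: Two-sided exact p-value = sum of Bin(11,0.5) probabilities at or below the observed probability = 0.548828.
Step 5: alpha = 0.1. fail to reject H0.

n_eff = 11, pos = 4, neg = 7, p = 0.548828, fail to reject H0.


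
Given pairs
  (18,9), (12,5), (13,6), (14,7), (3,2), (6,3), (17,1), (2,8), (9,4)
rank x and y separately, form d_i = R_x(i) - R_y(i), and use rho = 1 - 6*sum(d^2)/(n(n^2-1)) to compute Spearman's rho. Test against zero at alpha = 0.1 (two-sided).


Step 1: Rank x and y separately (midranks; no ties here).
rank(x): 18->9, 12->5, 13->6, 14->7, 3->2, 6->3, 17->8, 2->1, 9->4
rank(y): 9->9, 5->5, 6->6, 7->7, 2->2, 3->3, 1->1, 8->8, 4->4
Step 2: d_i = R_x(i) - R_y(i); compute d_i^2.
  (9-9)^2=0, (5-5)^2=0, (6-6)^2=0, (7-7)^2=0, (2-2)^2=0, (3-3)^2=0, (8-1)^2=49, (1-8)^2=49, (4-4)^2=0
sum(d^2) = 98.
Step 3: rho = 1 - 6*98 / (9*(9^2 - 1)) = 1 - 588/720 = 0.183333.
Step 4: Under H0, t = rho * sqrt((n-2)/(1-rho^2)) = 0.4934 ~ t(7).
Step 5: Two-sided p-value from the t-distribution with 7 df = 0.636820.
Step 6: alpha = 0.1. fail to reject H0.

rho = 0.1833, p = 0.636820, fail to reject H0 at alpha = 0.1.


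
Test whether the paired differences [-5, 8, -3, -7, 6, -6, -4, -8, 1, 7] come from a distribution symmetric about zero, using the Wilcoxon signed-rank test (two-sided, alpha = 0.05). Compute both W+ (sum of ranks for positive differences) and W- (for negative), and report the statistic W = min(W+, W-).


Step 1: Drop any zero differences (none here) and take |d_i|.
|d| = [5, 8, 3, 7, 6, 6, 4, 8, 1, 7]
Step 2: Midrank |d_i| (ties get averaged ranks).
ranks: |5|->4, |8|->9.5, |3|->2, |7|->7.5, |6|->5.5, |6|->5.5, |4|->3, |8|->9.5, |1|->1, |7|->7.5
Step 3: Attach original signs; sum ranks with positive sign and with negative sign.
W+ = 9.5 + 5.5 + 1 + 7.5 = 23.5
W- = 4 + 2 + 7.5 + 5.5 + 3 + 9.5 = 31.5
(Check: W+ + W- = 55 should equal n(n+1)/2 = 55.)
Step 4: Test statistic W = min(W+, W-) = 23.5.
Step 5: Ties in |d|, so use the tie-corrected normal approximation.
        E[W] = n(n+1)/4 = 10*11/4 = 27.5.
        Tie groups: |d|=6 (t=2), |d|=7 (t=2), |d|=8 (t=2); sum(t^3 - t) = 18.
        Var[W] = n(n+1)(2n+1)/24 - sum(t^3-t)/48 = 2310/24 - 18/48 = 95.875.
        z = (W - E[W]) / sqrt(Var[W]) = (23.5 - 27.5) / 9.7916 = -0.4085.
        Two-sided p = 2*Phi(z) = 0.682896.
Step 6: alpha = 0.05. fail to reject H0.

W+ = 23.5, W- = 31.5, W = min = 23.5, p = 0.682896, fail to reject H0.


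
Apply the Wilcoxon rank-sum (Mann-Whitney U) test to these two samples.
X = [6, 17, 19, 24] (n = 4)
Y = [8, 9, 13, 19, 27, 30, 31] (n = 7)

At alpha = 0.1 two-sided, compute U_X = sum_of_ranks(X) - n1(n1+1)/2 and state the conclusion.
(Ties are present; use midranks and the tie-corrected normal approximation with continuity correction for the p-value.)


Step 1: Combine and sort all 11 observations; assign midranks.
sorted (value, group): (6,X), (8,Y), (9,Y), (13,Y), (17,X), (19,X), (19,Y), (24,X), (27,Y), (30,Y), (31,Y)
ranks: 6->1, 8->2, 9->3, 13->4, 17->5, 19->6.5, 19->6.5, 24->8, 27->9, 30->10, 31->11
Step 2: Rank sum for X: R1 = 1 + 5 + 6.5 + 8 = 20.5.
Step 3: U_X = R1 - n1(n1+1)/2 = 20.5 - 4*5/2 = 20.5 - 10 = 10.5.
       U_Y = n1*n2 - U_X = 28 - 10.5 = 17.5.
Step 4: Ties are present, so use the tie-corrected normal approximation (with continuity correction) for the p-value.
Step 5: p-value = 0.569872; compare to alpha = 0.1. fail to reject H0.

U_X = 10.5, p = 0.569872, fail to reject H0 at alpha = 0.1.


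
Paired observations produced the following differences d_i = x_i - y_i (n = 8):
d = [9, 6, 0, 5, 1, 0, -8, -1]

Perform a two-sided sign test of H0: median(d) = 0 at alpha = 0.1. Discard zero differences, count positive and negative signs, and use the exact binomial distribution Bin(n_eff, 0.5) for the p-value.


Step 1: Discard zero differences. Original n = 8; n_eff = number of nonzero differences = 6.
Nonzero differences (with sign): +9, +6, +5, +1, -8, -1
Step 2: Count signs: positive = 4, negative = 2.
Step 3: Under H0: P(positive) = 0.5, so the number of positives S ~ Bin(6, 0.5).
Step 4: Two-sided exact p-value = sum of Bin(6,0.5) probabilities at or below the observed probability = 0.687500.
Step 5: alpha = 0.1. fail to reject H0.

n_eff = 6, pos = 4, neg = 2, p = 0.687500, fail to reject H0.


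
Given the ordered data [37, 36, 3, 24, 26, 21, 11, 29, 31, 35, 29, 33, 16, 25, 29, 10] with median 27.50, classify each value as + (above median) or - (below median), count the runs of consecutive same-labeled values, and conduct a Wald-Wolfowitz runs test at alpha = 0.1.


Step 1: Compute median = 27.50; label A = above, B = below.
Labels in order: AABBBBBAAAAABBAB  (n_A = 8, n_B = 8)
Step 2: Count runs R = 6.
Step 3: Under H0 (random ordering), E[R] = 2*n_A*n_B/(n_A+n_B) + 1 = 2*8*8/16 + 1 = 9.0000.
        Var[R] = 2*n_A*n_B*(2*n_A*n_B - n_A - n_B) / ((n_A+n_B)^2 * (n_A+n_B-1)) = 14336/3840 = 3.7333.
        SD[R] = 1.9322.
Step 4: Continuity-corrected z = (R + 0.5 - E[R]) / SD[R] = (6 + 0.5 - 9.0000) / 1.9322 = -1.2939.
Step 5: Two-sided p-value via normal approximation = 2*(1 - Phi(|z|)) = 0.195709.
Step 6: alpha = 0.1. fail to reject H0.

R = 6, z = -1.2939, p = 0.195709, fail to reject H0.


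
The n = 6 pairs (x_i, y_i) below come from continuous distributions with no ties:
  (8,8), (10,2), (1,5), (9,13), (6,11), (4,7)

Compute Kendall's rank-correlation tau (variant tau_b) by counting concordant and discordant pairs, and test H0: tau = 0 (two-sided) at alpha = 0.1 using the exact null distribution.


Step 1: Enumerate the 15 unordered pairs (i,j) with i<j and classify each by sign(x_j-x_i) * sign(y_j-y_i).
  (1,2):dx=+2,dy=-6->D; (1,3):dx=-7,dy=-3->C; (1,4):dx=+1,dy=+5->C; (1,5):dx=-2,dy=+3->D
  (1,6):dx=-4,dy=-1->C; (2,3):dx=-9,dy=+3->D; (2,4):dx=-1,dy=+11->D; (2,5):dx=-4,dy=+9->D
  (2,6):dx=-6,dy=+5->D; (3,4):dx=+8,dy=+8->C; (3,5):dx=+5,dy=+6->C; (3,6):dx=+3,dy=+2->C
  (4,5):dx=-3,dy=-2->C; (4,6):dx=-5,dy=-6->C; (5,6):dx=-2,dy=-4->C
Step 2: C = 9, D = 6, total pairs = 15.
Step 3: tau = (C - D)/(n(n-1)/2) = (9 - 6)/15 = 0.200000.
Step 4: Exact two-sided p-value (enumerate n! = 720 permutations of y under H0): p = 0.719444.
Step 5: alpha = 0.1. fail to reject H0.

tau_b = 0.2000 (C=9, D=6), p = 0.719444, fail to reject H0.


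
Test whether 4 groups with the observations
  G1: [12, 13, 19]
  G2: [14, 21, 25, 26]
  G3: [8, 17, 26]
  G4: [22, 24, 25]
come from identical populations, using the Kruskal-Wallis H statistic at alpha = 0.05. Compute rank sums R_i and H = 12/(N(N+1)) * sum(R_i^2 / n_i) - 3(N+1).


Step 1: Combine all N = 13 observations and assign midranks.
sorted (value, group, rank): (8,G3,1), (12,G1,2), (13,G1,3), (14,G2,4), (17,G3,5), (19,G1,6), (21,G2,7), (22,G4,8), (24,G4,9), (25,G2,10.5), (25,G4,10.5), (26,G2,12.5), (26,G3,12.5)
Step 2: Sum ranks within each group.
R_1 = 11 (n_1 = 3)
R_2 = 34 (n_2 = 4)
R_3 = 18.5 (n_3 = 3)
R_4 = 27.5 (n_4 = 3)
Step 3: H = 12/(N(N+1)) * sum(R_i^2/n_i) - 3(N+1)
     = 12/(13*14) * (11^2/3 + 34^2/4 + 18.5^2/3 + 27.5^2/3) - 3*14
     = 0.065934 * 695.5 - 42
     = 3.857143.
Step 4: Ties present; correction factor C = 1 - 12/(13^3 - 13) = 0.994505. Corrected H = 3.857143 / 0.994505 = 3.878453.
Step 5: Under H0, H ~ chi^2(3); p-value = 0.274892.
Step 6: alpha = 0.05. fail to reject H0.

H = 3.8785, df = 3, p = 0.274892, fail to reject H0.


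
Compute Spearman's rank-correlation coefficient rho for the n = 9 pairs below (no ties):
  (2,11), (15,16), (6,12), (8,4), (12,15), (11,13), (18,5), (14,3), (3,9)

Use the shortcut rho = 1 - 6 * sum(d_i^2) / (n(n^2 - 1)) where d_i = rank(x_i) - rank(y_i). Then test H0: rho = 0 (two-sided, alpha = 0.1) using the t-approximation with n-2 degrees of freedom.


Step 1: Rank x and y separately (midranks; no ties here).
rank(x): 2->1, 15->8, 6->3, 8->4, 12->6, 11->5, 18->9, 14->7, 3->2
rank(y): 11->5, 16->9, 12->6, 4->2, 15->8, 13->7, 5->3, 3->1, 9->4
Step 2: d_i = R_x(i) - R_y(i); compute d_i^2.
  (1-5)^2=16, (8-9)^2=1, (3-6)^2=9, (4-2)^2=4, (6-8)^2=4, (5-7)^2=4, (9-3)^2=36, (7-1)^2=36, (2-4)^2=4
sum(d^2) = 114.
Step 3: rho = 1 - 6*114 / (9*(9^2 - 1)) = 1 - 684/720 = 0.050000.
Step 4: Under H0, t = rho * sqrt((n-2)/(1-rho^2)) = 0.1325 ~ t(7).
Step 5: Two-sided p-value from the t-distribution with 7 df = 0.898353.
Step 6: alpha = 0.1. fail to reject H0.

rho = 0.0500, p = 0.898353, fail to reject H0 at alpha = 0.1.


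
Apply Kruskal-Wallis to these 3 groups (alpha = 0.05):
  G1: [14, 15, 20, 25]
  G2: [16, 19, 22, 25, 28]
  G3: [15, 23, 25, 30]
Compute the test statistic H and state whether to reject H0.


Step 1: Combine all N = 13 observations and assign midranks.
sorted (value, group, rank): (14,G1,1), (15,G1,2.5), (15,G3,2.5), (16,G2,4), (19,G2,5), (20,G1,6), (22,G2,7), (23,G3,8), (25,G1,10), (25,G2,10), (25,G3,10), (28,G2,12), (30,G3,13)
Step 2: Sum ranks within each group.
R_1 = 19.5 (n_1 = 4)
R_2 = 38 (n_2 = 5)
R_3 = 33.5 (n_3 = 4)
Step 3: H = 12/(N(N+1)) * sum(R_i^2/n_i) - 3(N+1)
     = 12/(13*14) * (19.5^2/4 + 38^2/5 + 33.5^2/4) - 3*14
     = 0.065934 * 664.425 - 42
     = 1.808242.
Step 4: Ties present; correction factor C = 1 - 30/(13^3 - 13) = 0.986264. Corrected H = 1.808242 / 0.986264 = 1.833426.
Step 5: Under H0, H ~ chi^2(2); p-value = 0.399831.
Step 6: alpha = 0.05. fail to reject H0.

H = 1.8334, df = 2, p = 0.399831, fail to reject H0.


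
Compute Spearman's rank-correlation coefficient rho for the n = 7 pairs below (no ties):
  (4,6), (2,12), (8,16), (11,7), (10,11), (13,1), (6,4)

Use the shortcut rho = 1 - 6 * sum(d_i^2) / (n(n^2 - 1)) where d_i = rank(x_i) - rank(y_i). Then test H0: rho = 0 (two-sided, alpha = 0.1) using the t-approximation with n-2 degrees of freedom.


Step 1: Rank x and y separately (midranks; no ties here).
rank(x): 4->2, 2->1, 8->4, 11->6, 10->5, 13->7, 6->3
rank(y): 6->3, 12->6, 16->7, 7->4, 11->5, 1->1, 4->2
Step 2: d_i = R_x(i) - R_y(i); compute d_i^2.
  (2-3)^2=1, (1-6)^2=25, (4-7)^2=9, (6-4)^2=4, (5-5)^2=0, (7-1)^2=36, (3-2)^2=1
sum(d^2) = 76.
Step 3: rho = 1 - 6*76 / (7*(7^2 - 1)) = 1 - 456/336 = -0.357143.
Step 4: Under H0, t = rho * sqrt((n-2)/(1-rho^2)) = -0.8550 ~ t(5).
Step 5: Two-sided p-value from the t-distribution with 5 df = 0.431611.
Step 6: alpha = 0.1. fail to reject H0.

rho = -0.3571, p = 0.431611, fail to reject H0 at alpha = 0.1.


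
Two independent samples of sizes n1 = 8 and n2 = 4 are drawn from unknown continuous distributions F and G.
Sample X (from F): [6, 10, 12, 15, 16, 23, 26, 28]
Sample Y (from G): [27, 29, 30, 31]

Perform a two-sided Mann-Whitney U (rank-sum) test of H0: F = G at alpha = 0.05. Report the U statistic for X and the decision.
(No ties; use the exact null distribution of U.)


Step 1: Combine and sort all 12 observations; assign midranks.
sorted (value, group): (6,X), (10,X), (12,X), (15,X), (16,X), (23,X), (26,X), (27,Y), (28,X), (29,Y), (30,Y), (31,Y)
ranks: 6->1, 10->2, 12->3, 15->4, 16->5, 23->6, 26->7, 27->8, 28->9, 29->10, 30->11, 31->12
Step 2: Rank sum for X: R1 = 1 + 2 + 3 + 4 + 5 + 6 + 7 + 9 = 37.
Step 3: U_X = R1 - n1(n1+1)/2 = 37 - 8*9/2 = 37 - 36 = 1.
       U_Y = n1*n2 - U_X = 32 - 1 = 31.
Step 4: No ties, so the exact null distribution of U (based on enumerating the C(12,8) = 495 equally likely rank assignments) gives the two-sided p-value.
Step 5: p-value = 0.008081; compare to alpha = 0.05. reject H0.

U_X = 1, p = 0.008081, reject H0 at alpha = 0.05.


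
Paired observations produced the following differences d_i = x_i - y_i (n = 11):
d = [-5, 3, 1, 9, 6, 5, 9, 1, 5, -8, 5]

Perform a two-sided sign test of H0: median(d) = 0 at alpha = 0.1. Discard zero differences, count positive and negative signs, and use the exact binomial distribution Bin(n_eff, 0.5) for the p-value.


Step 1: Discard zero differences. Original n = 11; n_eff = number of nonzero differences = 11.
Nonzero differences (with sign): -5, +3, +1, +9, +6, +5, +9, +1, +5, -8, +5
Step 2: Count signs: positive = 9, negative = 2.
Step 3: Under H0: P(positive) = 0.5, so the number of positives S ~ Bin(11, 0.5).
Step 4: Two-sided exact p-value = sum of Bin(11,0.5) probabilities at or below the observed probability = 0.065430.
Step 5: alpha = 0.1. reject H0.

n_eff = 11, pos = 9, neg = 2, p = 0.065430, reject H0.


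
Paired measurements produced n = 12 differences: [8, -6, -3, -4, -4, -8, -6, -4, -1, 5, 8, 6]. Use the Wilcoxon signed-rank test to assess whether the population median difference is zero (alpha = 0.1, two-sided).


Step 1: Drop any zero differences (none here) and take |d_i|.
|d| = [8, 6, 3, 4, 4, 8, 6, 4, 1, 5, 8, 6]
Step 2: Midrank |d_i| (ties get averaged ranks).
ranks: |8|->11, |6|->8, |3|->2, |4|->4, |4|->4, |8|->11, |6|->8, |4|->4, |1|->1, |5|->6, |8|->11, |6|->8
Step 3: Attach original signs; sum ranks with positive sign and with negative sign.
W+ = 11 + 6 + 11 + 8 = 36
W- = 8 + 2 + 4 + 4 + 11 + 8 + 4 + 1 = 42
(Check: W+ + W- = 78 should equal n(n+1)/2 = 78.)
Step 4: Test statistic W = min(W+, W-) = 36.
Step 5: Ties in |d|, so use the tie-corrected normal approximation.
        E[W] = n(n+1)/4 = 12*13/4 = 39.
        Tie groups: |d|=4 (t=3), |d|=6 (t=3), |d|=8 (t=3); sum(t^3 - t) = 72.
        Var[W] = n(n+1)(2n+1)/24 - sum(t^3-t)/48 = 3900/24 - 72/48 = 161.
        z = (W - E[W]) / sqrt(Var[W]) = (36 - 39) / 12.6886 = -0.2364.
        Two-sided p = 2*Phi(z) = 0.813097.
Step 6: alpha = 0.1. fail to reject H0.

W+ = 36, W- = 42, W = min = 36, p = 0.813097, fail to reject H0.


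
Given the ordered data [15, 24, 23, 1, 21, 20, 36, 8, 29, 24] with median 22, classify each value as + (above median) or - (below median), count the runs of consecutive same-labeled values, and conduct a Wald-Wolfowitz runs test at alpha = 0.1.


Step 1: Compute median = 22; label A = above, B = below.
Labels in order: BAABBBABAA  (n_A = 5, n_B = 5)
Step 2: Count runs R = 6.
Step 3: Under H0 (random ordering), E[R] = 2*n_A*n_B/(n_A+n_B) + 1 = 2*5*5/10 + 1 = 6.0000.
        Var[R] = 2*n_A*n_B*(2*n_A*n_B - n_A - n_B) / ((n_A+n_B)^2 * (n_A+n_B-1)) = 2000/900 = 2.2222.
        SD[R] = 1.4907.
Step 4: R = E[R], so z = 0 with no continuity correction.
Step 5: Two-sided p-value via normal approximation = 2*(1 - Phi(|z|)) = 1.000000.
Step 6: alpha = 0.1. fail to reject H0.

R = 6, z = 0.0000, p = 1.000000, fail to reject H0.


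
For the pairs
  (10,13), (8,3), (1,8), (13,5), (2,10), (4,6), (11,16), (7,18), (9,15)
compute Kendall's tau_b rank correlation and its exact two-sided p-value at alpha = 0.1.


Step 1: Enumerate the 36 unordered pairs (i,j) with i<j and classify each by sign(x_j-x_i) * sign(y_j-y_i).
  (1,2):dx=-2,dy=-10->C; (1,3):dx=-9,dy=-5->C; (1,4):dx=+3,dy=-8->D; (1,5):dx=-8,dy=-3->C
  (1,6):dx=-6,dy=-7->C; (1,7):dx=+1,dy=+3->C; (1,8):dx=-3,dy=+5->D; (1,9):dx=-1,dy=+2->D
  (2,3):dx=-7,dy=+5->D; (2,4):dx=+5,dy=+2->C; (2,5):dx=-6,dy=+7->D; (2,6):dx=-4,dy=+3->D
  (2,7):dx=+3,dy=+13->C; (2,8):dx=-1,dy=+15->D; (2,9):dx=+1,dy=+12->C; (3,4):dx=+12,dy=-3->D
  (3,5):dx=+1,dy=+2->C; (3,6):dx=+3,dy=-2->D; (3,7):dx=+10,dy=+8->C; (3,8):dx=+6,dy=+10->C
  (3,9):dx=+8,dy=+7->C; (4,5):dx=-11,dy=+5->D; (4,6):dx=-9,dy=+1->D; (4,7):dx=-2,dy=+11->D
  (4,8):dx=-6,dy=+13->D; (4,9):dx=-4,dy=+10->D; (5,6):dx=+2,dy=-4->D; (5,7):dx=+9,dy=+6->C
  (5,8):dx=+5,dy=+8->C; (5,9):dx=+7,dy=+5->C; (6,7):dx=+7,dy=+10->C; (6,8):dx=+3,dy=+12->C
  (6,9):dx=+5,dy=+9->C; (7,8):dx=-4,dy=+2->D; (7,9):dx=-2,dy=-1->C; (8,9):dx=+2,dy=-3->D
Step 2: C = 19, D = 17, total pairs = 36.
Step 3: tau = (C - D)/(n(n-1)/2) = (19 - 17)/36 = 0.055556.
Step 4: Exact two-sided p-value (enumerate n! = 362880 permutations of y under H0): p = 0.919455.
Step 5: alpha = 0.1. fail to reject H0.

tau_b = 0.0556 (C=19, D=17), p = 0.919455, fail to reject H0.


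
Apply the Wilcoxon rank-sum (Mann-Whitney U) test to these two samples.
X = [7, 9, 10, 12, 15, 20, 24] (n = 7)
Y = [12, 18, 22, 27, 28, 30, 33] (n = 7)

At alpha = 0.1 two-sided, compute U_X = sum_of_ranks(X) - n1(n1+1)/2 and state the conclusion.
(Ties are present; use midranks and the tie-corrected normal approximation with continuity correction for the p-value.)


Step 1: Combine and sort all 14 observations; assign midranks.
sorted (value, group): (7,X), (9,X), (10,X), (12,X), (12,Y), (15,X), (18,Y), (20,X), (22,Y), (24,X), (27,Y), (28,Y), (30,Y), (33,Y)
ranks: 7->1, 9->2, 10->3, 12->4.5, 12->4.5, 15->6, 18->7, 20->8, 22->9, 24->10, 27->11, 28->12, 30->13, 33->14
Step 2: Rank sum for X: R1 = 1 + 2 + 3 + 4.5 + 6 + 8 + 10 = 34.5.
Step 3: U_X = R1 - n1(n1+1)/2 = 34.5 - 7*8/2 = 34.5 - 28 = 6.5.
       U_Y = n1*n2 - U_X = 49 - 6.5 = 42.5.
Step 4: Ties are present, so use the tie-corrected normal approximation (with continuity correction) for the p-value.
Step 5: p-value = 0.025187; compare to alpha = 0.1. reject H0.

U_X = 6.5, p = 0.025187, reject H0 at alpha = 0.1.


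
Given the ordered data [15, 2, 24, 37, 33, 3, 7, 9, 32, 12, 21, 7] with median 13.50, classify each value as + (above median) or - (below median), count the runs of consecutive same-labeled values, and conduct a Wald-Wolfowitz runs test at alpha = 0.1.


Step 1: Compute median = 13.50; label A = above, B = below.
Labels in order: ABAAABBBABAB  (n_A = 6, n_B = 6)
Step 2: Count runs R = 8.
Step 3: Under H0 (random ordering), E[R] = 2*n_A*n_B/(n_A+n_B) + 1 = 2*6*6/12 + 1 = 7.0000.
        Var[R] = 2*n_A*n_B*(2*n_A*n_B - n_A - n_B) / ((n_A+n_B)^2 * (n_A+n_B-1)) = 4320/1584 = 2.7273.
        SD[R] = 1.6514.
Step 4: Continuity-corrected z = (R - 0.5 - E[R]) / SD[R] = (8 - 0.5 - 7.0000) / 1.6514 = 0.3028.
Step 5: Two-sided p-value via normal approximation = 2*(1 - Phi(|z|)) = 0.762069.
Step 6: alpha = 0.1. fail to reject H0.

R = 8, z = 0.3028, p = 0.762069, fail to reject H0.


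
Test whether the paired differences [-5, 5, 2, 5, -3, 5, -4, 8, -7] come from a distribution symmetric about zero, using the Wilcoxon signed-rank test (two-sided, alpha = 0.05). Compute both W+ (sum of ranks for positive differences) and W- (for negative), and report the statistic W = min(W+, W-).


Step 1: Drop any zero differences (none here) and take |d_i|.
|d| = [5, 5, 2, 5, 3, 5, 4, 8, 7]
Step 2: Midrank |d_i| (ties get averaged ranks).
ranks: |5|->5.5, |5|->5.5, |2|->1, |5|->5.5, |3|->2, |5|->5.5, |4|->3, |8|->9, |7|->8
Step 3: Attach original signs; sum ranks with positive sign and with negative sign.
W+ = 5.5 + 1 + 5.5 + 5.5 + 9 = 26.5
W- = 5.5 + 2 + 3 + 8 = 18.5
(Check: W+ + W- = 45 should equal n(n+1)/2 = 45.)
Step 4: Test statistic W = min(W+, W-) = 18.5.
Step 5: Ties in |d|, so use the tie-corrected normal approximation.
        E[W] = n(n+1)/4 = 9*10/4 = 22.5.
        Tie groups: |d|=5 (t=4); sum(t^3 - t) = 60.
        Var[W] = n(n+1)(2n+1)/24 - sum(t^3-t)/48 = 1710/24 - 60/48 = 70.
        z = (W - E[W]) / sqrt(Var[W]) = (18.5 - 22.5) / 8.3666 = -0.4781.
        Two-sided p = 2*Phi(z) = 0.632585.
Step 6: alpha = 0.05. fail to reject H0.

W+ = 26.5, W- = 18.5, W = min = 18.5, p = 0.632585, fail to reject H0.
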